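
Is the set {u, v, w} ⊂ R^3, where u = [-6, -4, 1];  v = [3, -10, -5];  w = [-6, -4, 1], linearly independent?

linearly dependent

Two of the vectors are equal, giving an immediate dependence.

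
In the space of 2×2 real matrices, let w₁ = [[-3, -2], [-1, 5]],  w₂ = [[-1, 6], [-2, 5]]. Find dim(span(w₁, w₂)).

2

Use coordinates relative to {E₁₁, E₁₂, E₂₁, E₂₂}.
Row-reduce the 2×4 matrix with these as rows.
The echelon form has 2 nonzero rows, so the rank is 2.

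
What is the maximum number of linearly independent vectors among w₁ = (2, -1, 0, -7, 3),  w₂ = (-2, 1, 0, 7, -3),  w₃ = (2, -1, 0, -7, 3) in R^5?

1

Row-reduce the 3×5 matrix with these as rows.
Reduction leaves 1 leading entry, giving rank 1.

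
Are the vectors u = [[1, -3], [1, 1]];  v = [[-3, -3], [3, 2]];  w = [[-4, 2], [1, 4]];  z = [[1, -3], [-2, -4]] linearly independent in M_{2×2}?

linearly independent

Take coordinates with respect to the standard basis {E₁₁, E₁₂, E₂₁, E₂₂}.
The matrix [u|v|w|z] has determinant -138.
A nonzero determinant means the columns are linearly independent.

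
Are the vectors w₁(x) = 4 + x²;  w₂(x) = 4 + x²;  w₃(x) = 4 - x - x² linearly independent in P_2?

Take coordinates with respect to the standard basis {1, x, x²}.
Form the 3×3 matrix with these as columns; its determinant is 0.
A zero determinant means the columns are linearly dependent.
Indeed w₁ - w₂ = 0.

linearly dependent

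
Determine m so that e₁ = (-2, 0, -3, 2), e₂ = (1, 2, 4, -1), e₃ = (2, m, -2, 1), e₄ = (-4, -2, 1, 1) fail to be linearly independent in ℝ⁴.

m = 18/5

The set is linearly dependent precisely when det[e₁; e₂; e₃; e₄] = 0.
Expanding, det = 54 - 15*m.
This vanishes exactly when m = 18/5.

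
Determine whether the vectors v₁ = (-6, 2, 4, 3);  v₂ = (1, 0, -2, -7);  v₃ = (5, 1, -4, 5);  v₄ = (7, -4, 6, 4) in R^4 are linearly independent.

Row-reduce the matrix whose columns are v₁, v₂, v₃, v₄.
The reduction yields 4 nonzero rows, so the rank is 4.
Since rank = 4 (the number of vectors), the set is linearly independent.

linearly independent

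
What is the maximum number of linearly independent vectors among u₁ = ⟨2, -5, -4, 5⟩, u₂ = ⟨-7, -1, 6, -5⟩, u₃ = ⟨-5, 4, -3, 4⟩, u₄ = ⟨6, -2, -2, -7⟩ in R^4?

4

Row-reduce the 4×4 matrix with these as rows.
The echelon form has 4 nonzero rows, so the rank is 4.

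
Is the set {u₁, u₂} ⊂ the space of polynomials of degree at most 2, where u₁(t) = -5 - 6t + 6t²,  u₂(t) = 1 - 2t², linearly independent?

Take coordinates with respect to the standard basis {1, t, t²}.
Place the vectors as rows of a 2×3 matrix and reduce to echelon form.
The reduction yields 2 nonzero rows, so the rank is 2.
Since rank = 2 (the number of vectors), the set is linearly independent.

linearly independent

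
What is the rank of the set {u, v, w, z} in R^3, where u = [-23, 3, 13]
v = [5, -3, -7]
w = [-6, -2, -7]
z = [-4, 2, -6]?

Put the 3×4 matrix [u|v|w|z] into echelon form.
The echelon form has 3 nonzero rows, so the rank is 3.
(With 4 elements in a 3-dimensional space the rank is at most 3.)

3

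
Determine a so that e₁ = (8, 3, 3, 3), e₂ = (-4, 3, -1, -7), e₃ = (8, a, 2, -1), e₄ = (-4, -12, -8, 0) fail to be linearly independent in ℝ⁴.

The set is linearly dependent precisely when det[e₁; e₂; e₃; e₄] = 0.
The determinant works out to 280*a - 1200.
Solving 280*a - 1200 = 0 yields a = 30/7.

a = 30/7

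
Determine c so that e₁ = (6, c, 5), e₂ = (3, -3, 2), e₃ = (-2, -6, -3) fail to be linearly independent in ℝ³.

The set is linearly dependent precisely when det[e₁; e₂; e₃] = 0.
Cofactor expansion gives det = 5*c + 6.
Solving 5*c + 6 = 0 yields c = -6/5.

c = -6/5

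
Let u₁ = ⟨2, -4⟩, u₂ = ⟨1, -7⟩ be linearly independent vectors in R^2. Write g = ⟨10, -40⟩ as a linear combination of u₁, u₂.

g = 3u₁ + 4u₂

Solve the system with u₁, u₂ as columns and g as the right-hand side.
The system has the unique solution (α₁, α₂) = (3, 4).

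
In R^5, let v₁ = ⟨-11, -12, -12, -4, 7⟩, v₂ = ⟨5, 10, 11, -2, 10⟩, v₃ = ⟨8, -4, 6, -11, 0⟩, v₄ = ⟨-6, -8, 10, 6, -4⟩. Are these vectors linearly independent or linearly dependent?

Row-reduce the matrix whose columns are v₁, v₂, v₃, v₄.
The reduction yields 4 nonzero rows, so the rank is 4.
Since rank = 4 (the number of vectors), the set is linearly independent.

linearly independent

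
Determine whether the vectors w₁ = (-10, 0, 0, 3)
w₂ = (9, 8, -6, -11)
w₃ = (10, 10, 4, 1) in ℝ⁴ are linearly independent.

linearly independent

Place the vectors as rows of a 3×4 matrix and reduce to echelon form.
The reduction yields 3 nonzero rows, so the rank is 3.
Since rank = 3 (the number of vectors), the set is linearly independent.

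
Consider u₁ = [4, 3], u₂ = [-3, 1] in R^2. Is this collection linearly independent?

linearly independent

The matrix [u₁|u₂] has determinant 13.
A nonzero determinant means the columns are linearly independent.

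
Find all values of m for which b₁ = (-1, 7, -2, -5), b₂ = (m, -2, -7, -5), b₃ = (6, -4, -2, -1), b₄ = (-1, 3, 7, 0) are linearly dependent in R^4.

The vectors are dependent exactly when the determinant of the matrix with rows b₁, b₂, b₃, b₄ vanishes.
Cofactor expansion gives det = 1386 - 165*m.
Solving 1386 - 165*m = 0 yields m = 42/5.

m = 42/5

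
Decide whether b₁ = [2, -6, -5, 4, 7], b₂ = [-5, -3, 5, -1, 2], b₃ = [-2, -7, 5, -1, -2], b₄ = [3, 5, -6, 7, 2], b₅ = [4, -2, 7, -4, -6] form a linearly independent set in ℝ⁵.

linearly independent

Place the vectors as rows of a 5×5 matrix and reduce to echelon form.
The reduction yields 5 nonzero rows, so the rank is 5.
Since rank = 5 (the number of vectors), the set is linearly independent.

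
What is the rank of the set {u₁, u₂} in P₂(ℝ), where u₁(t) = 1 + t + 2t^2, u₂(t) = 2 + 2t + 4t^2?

Represent each element by its coordinate vector in ℝ³.
Form the matrix with u₁, u₂ as columns and reduce.
There is 1 pivot column, so rank = 1.

rank 1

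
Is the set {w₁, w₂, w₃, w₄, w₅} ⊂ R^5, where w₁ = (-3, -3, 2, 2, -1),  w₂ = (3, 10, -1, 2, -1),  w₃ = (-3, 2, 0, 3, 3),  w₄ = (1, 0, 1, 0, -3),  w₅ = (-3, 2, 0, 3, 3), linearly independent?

linearly dependent

Two of the vectors are equal, giving an immediate dependence.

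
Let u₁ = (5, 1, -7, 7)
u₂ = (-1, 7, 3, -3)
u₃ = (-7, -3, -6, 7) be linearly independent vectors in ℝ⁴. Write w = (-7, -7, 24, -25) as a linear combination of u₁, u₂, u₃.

Write w = α₁u₁ + … + α₃u₃ and equate components.
Row-reducing the augmented matrix gives the unique coefficients (α₁, α₂, α₃) = (-3, -1, -1).

w = -3u₁ - u₂ - u₃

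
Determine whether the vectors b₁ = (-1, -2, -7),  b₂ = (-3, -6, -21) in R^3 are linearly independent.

Place the vectors as rows of a 2×3 matrix and reduce to echelon form.
The reduction yields 1 nonzero row, so the rank is 1.
Since rank 1 < 2, the set is linearly dependent.

linearly dependent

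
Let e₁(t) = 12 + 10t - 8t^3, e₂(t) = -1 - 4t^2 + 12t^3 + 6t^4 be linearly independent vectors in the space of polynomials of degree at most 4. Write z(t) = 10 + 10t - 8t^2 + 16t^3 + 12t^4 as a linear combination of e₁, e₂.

Work in coordinates with respect to the standard basis {1, t, …, t^4}.
Write z = α₁e₁ + α₂e₂ and equate components.
Row-reducing the augmented matrix gives the unique coefficients (α₁, α₂) = (1, 2).

z = e₁ + 2e₂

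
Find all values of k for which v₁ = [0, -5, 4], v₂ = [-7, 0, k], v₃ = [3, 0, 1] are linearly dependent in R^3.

The vectors are dependent exactly when the determinant of the matrix with rows v₁, v₂, v₃ vanishes.
Cofactor expansion gives det = -15*k - 35.
Solving -15*k - 35 = 0 yields k = -7/3.

k = -7/3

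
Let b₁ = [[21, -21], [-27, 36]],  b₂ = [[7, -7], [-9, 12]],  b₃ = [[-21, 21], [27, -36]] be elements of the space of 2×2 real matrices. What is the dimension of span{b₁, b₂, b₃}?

Use coordinates relative to {E₁₁, E₁₂, E₂₁, E₂₂}.
Form the matrix with b₁, b₂, b₃ as columns and reduce.
Exactly 1 pivot survives; hence the rank is 1.

1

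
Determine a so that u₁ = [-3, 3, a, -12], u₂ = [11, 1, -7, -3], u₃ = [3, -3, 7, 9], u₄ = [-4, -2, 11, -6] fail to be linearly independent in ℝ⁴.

a = -6

Place the vectors as rows of a 4×4 matrix; dependence ⇔ determinant zero.
The determinant works out to 432*a + 2592.
This vanishes exactly when a = -6.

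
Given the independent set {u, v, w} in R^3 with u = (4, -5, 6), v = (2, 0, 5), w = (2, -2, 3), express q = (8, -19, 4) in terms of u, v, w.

Since u, v, w are independent, the coefficients expressing q are uniquely determined by a linear system.
Back-substitution yields (c₁, c₂, c₃) = (3, -4, 2).

q = 3u - 4v + 2w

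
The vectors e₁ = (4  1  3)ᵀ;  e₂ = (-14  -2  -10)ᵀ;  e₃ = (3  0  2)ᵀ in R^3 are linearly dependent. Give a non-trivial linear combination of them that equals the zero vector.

2e₁ + e₂ + 2e₃ = 0

Set up α₁e₁ + … + α₃e₃ = 0 and solve the homogeneous system.
One solution (up to scaling) is (2, 1, 2).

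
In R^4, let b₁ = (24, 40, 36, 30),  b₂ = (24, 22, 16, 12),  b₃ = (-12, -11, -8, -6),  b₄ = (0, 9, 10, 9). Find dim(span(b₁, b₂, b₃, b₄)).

Form the matrix with b₁, b₂, b₃, b₄ as columns and reduce.
The echelon form has 2 nonzero rows, so the rank is 2.

dim = 2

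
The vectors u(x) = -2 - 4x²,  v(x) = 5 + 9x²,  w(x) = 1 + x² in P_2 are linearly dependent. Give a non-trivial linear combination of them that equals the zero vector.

Pass to coordinate vectors relative to the basis {1, x, x²}.
Solve the homogeneous system with u, v, w as columns by row-reducing the coefficient matrix.
One solution (up to scaling) is (2, 1, -1).

2u + v - w = 0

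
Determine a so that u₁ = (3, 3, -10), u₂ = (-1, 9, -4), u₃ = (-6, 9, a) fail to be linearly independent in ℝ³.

a = 9

The set is linearly dependent precisely when det[u₁; u₂; u₃] = 0.
Cofactor expansion gives det = 30*a - 270.
This vanishes exactly when a = 9.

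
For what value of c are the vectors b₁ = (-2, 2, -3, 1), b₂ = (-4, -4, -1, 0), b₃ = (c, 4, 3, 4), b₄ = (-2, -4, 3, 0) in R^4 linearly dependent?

c = -4

The vectors are dependent exactly when the determinant of the matrix with rows b₁, b₂, b₃, b₄ vanishes.
Expanding, det = -16*c - 64.
This vanishes exactly when c = -4.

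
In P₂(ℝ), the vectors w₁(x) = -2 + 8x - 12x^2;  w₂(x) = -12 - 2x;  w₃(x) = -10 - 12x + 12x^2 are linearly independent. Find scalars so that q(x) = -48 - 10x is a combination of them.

Take coordinate vectors relative to {1, x, x^2}.
Write q = a₁w₁ + … + a₃w₃ and equate components.
Back-substitution yields (a₁, a₂, a₃) = (1, 3, 1).

q = w₁ + 3w₂ + w₃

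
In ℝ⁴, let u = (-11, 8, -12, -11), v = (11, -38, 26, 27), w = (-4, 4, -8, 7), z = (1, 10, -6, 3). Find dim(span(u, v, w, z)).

3

Apply Gaussian elimination to the matrix whose rows are u, v, w, z.
The echelon form has 3 nonzero rows, so the rank is 3.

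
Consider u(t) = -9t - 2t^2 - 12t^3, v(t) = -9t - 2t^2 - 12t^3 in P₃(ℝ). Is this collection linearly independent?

Write each element as a coordinate vector in ℝ⁴ using {1, t, …, t^3}.
Two of the vectors are equal, giving an immediate dependence.

linearly dependent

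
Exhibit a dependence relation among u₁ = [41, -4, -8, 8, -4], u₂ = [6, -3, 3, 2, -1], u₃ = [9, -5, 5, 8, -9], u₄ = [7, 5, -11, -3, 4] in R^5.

Solve the homogeneous system with u₁, u₂, u₃, u₄ as columns by row-reducing the coefficient matrix.
A generator of the null space is (1, -3, -1, -2).

u₁ - 3u₂ - u₃ - 2u₄ = 0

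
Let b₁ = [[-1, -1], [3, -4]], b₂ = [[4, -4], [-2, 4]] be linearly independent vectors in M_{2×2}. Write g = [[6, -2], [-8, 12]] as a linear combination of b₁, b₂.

Work in coordinates with respect to the standard basis {E₁₁, E₁₂, E₂₁, E₂₂}.
Write g = a₁b₁ + a₂b₂ and equate components.
Back-substitution yields (a₁, a₂) = (-2, 1).

g = -2b₁ + b₂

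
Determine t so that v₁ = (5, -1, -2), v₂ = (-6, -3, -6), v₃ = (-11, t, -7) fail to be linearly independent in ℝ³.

t = -7/2

The vectors are dependent exactly when the determinant of the matrix with rows v₁, v₂, v₃ vanishes.
The determinant works out to 42*t + 147.
Setting this to zero gives t = -7/2.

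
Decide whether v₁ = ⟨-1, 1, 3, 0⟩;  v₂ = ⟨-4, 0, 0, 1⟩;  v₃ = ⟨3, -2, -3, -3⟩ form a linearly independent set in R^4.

Place the vectors as rows of a 3×4 matrix and reduce to echelon form.
The reduction yields 3 nonzero rows, so the rank is 3.
Since rank = 3 (the number of vectors), the set is linearly independent.

linearly independent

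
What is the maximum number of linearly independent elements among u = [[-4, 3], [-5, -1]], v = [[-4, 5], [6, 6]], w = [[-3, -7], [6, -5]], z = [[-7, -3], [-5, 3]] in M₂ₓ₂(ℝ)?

4

Use coordinates relative to {E₁₁, E₁₂, E₂₁, E₂₂}.
Apply Gaussian elimination to the matrix whose rows are u, v, w, z.
There are 4 pivot columns, so rank = 4.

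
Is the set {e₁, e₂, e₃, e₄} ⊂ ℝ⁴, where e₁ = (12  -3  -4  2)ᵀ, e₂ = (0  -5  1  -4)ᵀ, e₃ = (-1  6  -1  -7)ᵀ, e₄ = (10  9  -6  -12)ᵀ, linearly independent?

Form the 4×4 matrix with these as columns; its determinant is 0.
A zero determinant means the columns are linearly dependent.

linearly dependent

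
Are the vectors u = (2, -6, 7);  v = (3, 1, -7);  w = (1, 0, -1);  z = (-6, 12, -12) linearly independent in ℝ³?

linearly dependent

There are 4 vectors in a 3-dimensional space, so they cannot be linearly independent.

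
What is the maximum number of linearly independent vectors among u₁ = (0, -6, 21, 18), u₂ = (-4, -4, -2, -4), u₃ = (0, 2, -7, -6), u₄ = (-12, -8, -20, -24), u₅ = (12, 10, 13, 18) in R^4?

2

Form the matrix with u₁, u₂, u₃, u₄, u₅ as columns and reduce.
Exactly 2 pivots survive; hence the rank is 2.
(With 5 elements in a 4-dimensional space the rank is at most 4.)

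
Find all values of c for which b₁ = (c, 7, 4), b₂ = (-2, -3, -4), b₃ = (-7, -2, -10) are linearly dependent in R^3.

c = 6/11

The set is linearly dependent precisely when det[b₁; b₂; b₃] = 0.
Cofactor expansion gives det = 22*c - 12.
This vanishes exactly when c = 6/11.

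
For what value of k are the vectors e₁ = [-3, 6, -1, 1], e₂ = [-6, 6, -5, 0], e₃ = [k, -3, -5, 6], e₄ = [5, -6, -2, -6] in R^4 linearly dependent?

k = -21/2

The set is linearly dependent precisely when det[e₁; e₂; e₃; e₄] = 0.
Cofactor expansion gives det = 102*k + 1071.
Setting this to zero gives k = -21/2.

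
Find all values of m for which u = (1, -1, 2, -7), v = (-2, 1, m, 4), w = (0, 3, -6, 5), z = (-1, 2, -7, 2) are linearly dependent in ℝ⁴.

m = -23/4

The set is linearly dependent precisely when det[u; v; w; z] = 0.
Cofactor expansion gives det = 20*m + 115.
Solving 20*m + 115 = 0 yields m = -23/4.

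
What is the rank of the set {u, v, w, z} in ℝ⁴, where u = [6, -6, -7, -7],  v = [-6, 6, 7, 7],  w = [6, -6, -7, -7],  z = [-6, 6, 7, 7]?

Form the matrix with u, v, w, z as columns and reduce.
The echelon form has 1 nonzero row, so the rank is 1.

1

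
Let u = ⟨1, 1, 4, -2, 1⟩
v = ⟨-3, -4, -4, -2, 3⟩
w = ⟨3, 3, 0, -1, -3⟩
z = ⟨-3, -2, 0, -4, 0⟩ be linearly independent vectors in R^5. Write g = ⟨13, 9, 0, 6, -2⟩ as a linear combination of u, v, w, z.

Set up the augmented matrix [u | v | w | z | g] and row-reduce.
The system has the unique solution (c₁, …, c₄) = (1, 1, 2, -3).

g = u + v + 2w - 3z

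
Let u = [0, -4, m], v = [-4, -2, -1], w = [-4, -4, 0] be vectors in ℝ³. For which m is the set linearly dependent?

The vectors are dependent exactly when the determinant of the matrix with rows u, v, w vanishes.
Expanding, det = 8*m - 16.
This vanishes exactly when m = 2.

m = 2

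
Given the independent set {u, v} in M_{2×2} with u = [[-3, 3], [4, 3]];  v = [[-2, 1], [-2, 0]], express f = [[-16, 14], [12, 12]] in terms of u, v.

f = 4u + 2v

Work in coordinates with respect to the standard basis {E₁₁, E₁₂, E₂₁, E₂₂}.
Set up the augmented matrix [u | v | f] and row-reduce.
The system has the unique solution (c₁, c₂) = (4, 2).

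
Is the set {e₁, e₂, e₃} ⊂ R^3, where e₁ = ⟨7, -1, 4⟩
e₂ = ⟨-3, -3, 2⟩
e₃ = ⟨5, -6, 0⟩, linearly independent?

Form the 3×3 matrix with these as columns; its determinant is 206.
A nonzero determinant means the columns are linearly independent.

linearly independent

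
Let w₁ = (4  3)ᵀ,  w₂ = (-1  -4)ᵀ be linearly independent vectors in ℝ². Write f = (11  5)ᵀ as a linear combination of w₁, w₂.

f = 3w₁ + w₂

Since w₁, w₂ are independent, the coefficients expressing f are uniquely determined by a linear system.
The system has the unique solution (α₁, α₂) = (3, 1).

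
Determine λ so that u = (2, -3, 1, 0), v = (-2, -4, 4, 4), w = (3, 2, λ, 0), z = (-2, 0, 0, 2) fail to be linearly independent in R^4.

Dependence holds iff the 4×4 matrix [u v w z] is singular.
Expanding, det = -4*λ - 72.
This vanishes exactly when λ = -18.

λ = -18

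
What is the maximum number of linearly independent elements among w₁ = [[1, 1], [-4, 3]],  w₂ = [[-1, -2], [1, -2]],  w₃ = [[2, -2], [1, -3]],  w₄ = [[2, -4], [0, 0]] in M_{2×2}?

4

Pass to coordinate vectors with respect to the basis {E₁₁, E₁₂, E₂₁, E₂₂}.
Row-reduce the 4×4 matrix with these as rows.
There are 4 pivot columns, so rank = 4.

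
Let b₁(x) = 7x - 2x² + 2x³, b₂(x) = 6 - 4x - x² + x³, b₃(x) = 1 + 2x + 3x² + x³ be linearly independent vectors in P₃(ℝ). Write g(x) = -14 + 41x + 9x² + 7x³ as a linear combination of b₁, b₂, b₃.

Take coordinate vectors relative to {1, x, …, x³}.
Set up the augmented matrix [b₁ | b₂ | b₃ | g] and row-reduce.
Row-reducing the augmented matrix gives the unique coefficients (c₁, c₂, c₃) = (3, -3, 4).

g = 3b₁ - 3b₂ + 4b₃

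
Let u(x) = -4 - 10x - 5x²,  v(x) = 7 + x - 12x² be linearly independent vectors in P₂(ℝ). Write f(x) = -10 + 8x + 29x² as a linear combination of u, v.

f = -u - 2v

Identify each element with its coordinate vector in ℝ³ via {1, x, x²}.
Since u, v are independent, the coefficients expressing f are uniquely determined by a linear system.
The system has the unique solution (a₁, a₂) = (-1, -2).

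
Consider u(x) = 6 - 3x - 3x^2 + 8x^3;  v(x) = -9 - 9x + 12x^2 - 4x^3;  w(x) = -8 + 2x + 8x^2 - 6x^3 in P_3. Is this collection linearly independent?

Write each element as a coordinate vector in ℝ⁴ using {1, x, …, x^3}.
Place the vectors as rows of a 3×4 matrix and reduce to echelon form.
The reduction yields 3 nonzero rows, so the rank is 3.
Since rank = 3 (the number of vectors), the set is linearly independent.

linearly independent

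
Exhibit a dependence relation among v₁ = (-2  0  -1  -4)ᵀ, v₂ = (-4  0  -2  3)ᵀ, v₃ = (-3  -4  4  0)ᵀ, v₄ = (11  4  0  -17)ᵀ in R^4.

Row-reduce the matrix with v₁, v₂, v₃, v₄ as columns; the null space gives the coefficients.
A generator of the null space is (2, -3, -1, -1).

2v₁ - 3v₂ - v₃ - v₄ = 0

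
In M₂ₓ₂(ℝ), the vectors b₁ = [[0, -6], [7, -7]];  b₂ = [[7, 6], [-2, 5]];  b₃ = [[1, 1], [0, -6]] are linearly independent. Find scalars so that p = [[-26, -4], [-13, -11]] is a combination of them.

p = -3b₁ - 4b₂ + 2b₃

Take coordinate vectors relative to {E₁₁, E₁₂, E₂₁, E₂₂}.
Solve the system with b₁, b₂, b₃ as columns and p as the right-hand side.
Back-substitution yields (α₁, α₂, α₃) = (-3, -4, 2).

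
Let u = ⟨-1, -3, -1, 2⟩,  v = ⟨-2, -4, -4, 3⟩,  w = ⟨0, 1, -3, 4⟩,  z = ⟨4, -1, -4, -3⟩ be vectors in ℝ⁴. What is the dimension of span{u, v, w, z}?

4

Form the matrix with u, v, w, z as columns and reduce.
There are 4 pivot columns, so rank = 4.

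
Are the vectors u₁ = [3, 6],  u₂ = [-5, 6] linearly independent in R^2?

The matrix [u₁|u₂] has determinant 48.
A nonzero determinant means the columns are linearly independent.

linearly independent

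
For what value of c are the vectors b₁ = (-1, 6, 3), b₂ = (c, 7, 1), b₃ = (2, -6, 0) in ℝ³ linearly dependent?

Dependence holds iff the 3×3 matrix [b₁ b₂ b₃] is singular.
The determinant works out to -18*c - 36.
Setting this to zero gives c = -2.

c = -2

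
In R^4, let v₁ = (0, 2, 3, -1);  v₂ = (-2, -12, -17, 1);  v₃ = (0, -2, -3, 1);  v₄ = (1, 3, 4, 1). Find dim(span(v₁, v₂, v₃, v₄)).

2

Form the matrix with v₁, v₂, v₃, v₄ as columns and reduce.
Exactly 2 pivots survive; hence the rank is 2.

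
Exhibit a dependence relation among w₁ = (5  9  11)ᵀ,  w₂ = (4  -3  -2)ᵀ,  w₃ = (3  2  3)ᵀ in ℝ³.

Set up α₁w₁ + … + α₃w₃ = 0 and solve the homogeneous system.
One solution (up to scaling) is (1, 1, -3).

w₁ + w₂ - 3w₃ = 0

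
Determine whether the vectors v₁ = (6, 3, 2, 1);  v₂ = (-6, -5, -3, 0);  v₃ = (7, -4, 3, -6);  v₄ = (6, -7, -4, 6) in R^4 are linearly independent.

linearly independent

Place the vectors as rows of a 4×4 matrix and reduce to echelon form.
The reduction yields 4 nonzero rows, so the rank is 4.
Since rank = 4 (the number of vectors), the set is linearly independent.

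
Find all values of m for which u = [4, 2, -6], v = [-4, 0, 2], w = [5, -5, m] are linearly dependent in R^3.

m = 15/2

Place the vectors as rows of a 3×3 matrix; dependence ⇔ determinant zero.
Cofactor expansion gives det = 8*m - 60.
Solving 8*m - 60 = 0 yields m = 15/2.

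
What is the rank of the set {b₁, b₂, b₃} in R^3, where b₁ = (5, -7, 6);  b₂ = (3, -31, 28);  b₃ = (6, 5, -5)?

Apply Gaussian elimination to the matrix whose rows are b₁, b₂, b₃.
There are 2 pivot columns, so rank = 2.

rank 2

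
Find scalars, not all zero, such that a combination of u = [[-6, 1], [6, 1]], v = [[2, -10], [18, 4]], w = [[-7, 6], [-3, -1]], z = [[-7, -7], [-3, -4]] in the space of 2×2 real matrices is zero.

Take coordinates with respect to {E₁₁, E₁₂, E₂₁, E₂₂}.
Row-reduce the matrix with u, v, w, z as columns; the null space gives the coefficients.
One solution (up to scaling) is (2, -1, -2, 0).

2u - v - 2w = 0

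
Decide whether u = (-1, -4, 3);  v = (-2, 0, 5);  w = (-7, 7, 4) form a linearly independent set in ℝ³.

Place the vectors as rows of a 3×3 matrix and reduce to echelon form.
The reduction yields 3 nonzero rows, so the rank is 3.
Since rank = 3 (the number of vectors), the set is linearly independent.

linearly independent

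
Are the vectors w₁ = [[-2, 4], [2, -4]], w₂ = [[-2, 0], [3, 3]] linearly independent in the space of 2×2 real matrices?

Take coordinates with respect to the standard basis {E₁₁, E₁₂, E₂₁, E₂₂}.
Row-reduce the matrix whose columns are w₁, w₂.
The reduction yields 2 nonzero rows, so the rank is 2.
Since rank = 2 (the number of vectors), the set is linearly independent.

linearly independent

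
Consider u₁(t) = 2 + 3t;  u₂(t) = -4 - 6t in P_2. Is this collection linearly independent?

Take coordinates with respect to the standard basis {1, t, t^2}.
Place the vectors as rows of a 2×3 matrix and reduce to echelon form.
The reduction yields 1 nonzero row, so the rank is 1.
Since rank 1 < 2, the set is linearly dependent.
Indeed 2u₁ + u₂ = 0.

linearly dependent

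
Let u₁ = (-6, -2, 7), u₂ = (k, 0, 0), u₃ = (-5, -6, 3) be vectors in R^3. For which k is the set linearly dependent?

Dependence holds iff the 3×3 matrix [u₁ u₂ u₃] is singular.
The determinant works out to -36*k.
Solving -36*k = 0 yields k = 0.

k = 0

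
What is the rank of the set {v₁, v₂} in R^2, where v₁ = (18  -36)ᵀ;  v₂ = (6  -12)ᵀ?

rank 1

Apply Gaussian elimination to the matrix whose rows are v₁, v₂.
Reduction leaves 1 leading entry, giving rank 1.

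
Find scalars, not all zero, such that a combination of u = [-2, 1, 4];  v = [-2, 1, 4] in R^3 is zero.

u - v = 0

Row-reduce the matrix with u, v as columns; the null space gives the coefficients.
One solution (up to scaling) is (1, -1).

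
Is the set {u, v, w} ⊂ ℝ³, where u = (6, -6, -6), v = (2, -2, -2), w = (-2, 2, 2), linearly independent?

Row-reduce the matrix whose columns are u, v, w.
The reduction yields 1 nonzero row, so the rank is 1.
Since rank 1 < 3, the set is linearly dependent.

linearly dependent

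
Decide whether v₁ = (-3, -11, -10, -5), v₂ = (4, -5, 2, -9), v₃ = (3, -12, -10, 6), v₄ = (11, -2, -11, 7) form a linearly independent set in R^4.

linearly independent

The matrix [v₁|v₂|v₃|v₄] has determinant 17618.
A nonzero determinant means the columns are linearly independent.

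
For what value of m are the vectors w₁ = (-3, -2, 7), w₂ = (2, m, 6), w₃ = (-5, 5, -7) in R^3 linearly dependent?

The vectors are dependent exactly when the determinant of the matrix with rows w₁, w₂, w₃ vanishes.
Expanding, det = 56*m + 192.
This vanishes exactly when m = -24/7.

m = -24/7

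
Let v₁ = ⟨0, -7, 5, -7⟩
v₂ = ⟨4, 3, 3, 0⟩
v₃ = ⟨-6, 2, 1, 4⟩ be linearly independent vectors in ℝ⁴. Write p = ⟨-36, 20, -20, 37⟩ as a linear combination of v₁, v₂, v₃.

p = -3v₁ - 3v₂ + 4v₃

Set up the augmented matrix [v₁ | v₂ | v₃ | p] and row-reduce.
Row-reducing the augmented matrix gives the unique coefficients (α₁, α₂, α₃) = (-3, -3, 4).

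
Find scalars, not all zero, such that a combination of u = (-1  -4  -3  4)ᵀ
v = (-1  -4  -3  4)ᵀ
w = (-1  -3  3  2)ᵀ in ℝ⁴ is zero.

Solve the homogeneous system with u, v, w as columns by row-reducing the coefficient matrix.
A generator of the null space is (1, -1, 0).

u - v = 0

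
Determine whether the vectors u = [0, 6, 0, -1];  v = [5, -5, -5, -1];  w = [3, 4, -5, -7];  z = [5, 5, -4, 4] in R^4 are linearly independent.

Row-reduce the matrix whose columns are u, v, w, z.
The reduction yields 4 nonzero rows, so the rank is 4.
Since rank = 4 (the number of vectors), the set is linearly independent.

linearly independent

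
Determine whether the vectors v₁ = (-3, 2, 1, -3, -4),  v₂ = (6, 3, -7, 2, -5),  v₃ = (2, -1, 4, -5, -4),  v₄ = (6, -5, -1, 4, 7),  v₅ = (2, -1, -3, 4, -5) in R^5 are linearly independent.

linearly independent

Form the 5×5 matrix with these as columns; its determinant is -1972.
A nonzero determinant means the columns are linearly independent.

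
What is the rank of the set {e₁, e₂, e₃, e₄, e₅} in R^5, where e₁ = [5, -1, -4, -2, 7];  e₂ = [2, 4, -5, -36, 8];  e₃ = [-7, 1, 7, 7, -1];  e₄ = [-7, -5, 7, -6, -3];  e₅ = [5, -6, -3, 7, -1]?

rank 4

Put the 5×5 matrix [e₁|e₂|e₃|e₄|e₅] into echelon form.
Exactly 4 pivots survive; hence the rank is 4.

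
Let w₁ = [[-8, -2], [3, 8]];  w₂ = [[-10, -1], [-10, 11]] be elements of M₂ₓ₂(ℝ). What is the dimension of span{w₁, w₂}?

Represent each element by its coordinate vector in ℝ⁴.
Row-reduce the 2×4 matrix with these as rows.
The echelon form has 2 nonzero rows, so the rank is 2.

2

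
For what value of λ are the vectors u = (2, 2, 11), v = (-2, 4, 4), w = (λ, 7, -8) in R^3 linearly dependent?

Place the vectors as rows of a 3×3 matrix; dependence ⇔ determinant zero.
Cofactor expansion gives det = -36*λ - 306.
This vanishes exactly when λ = -17/2.

λ = -17/2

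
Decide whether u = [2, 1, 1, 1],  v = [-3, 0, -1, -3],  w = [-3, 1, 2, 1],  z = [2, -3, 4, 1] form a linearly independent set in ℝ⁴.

The matrix [u|v|w|z] has determinant -97.
A nonzero determinant means the columns are linearly independent.

linearly independent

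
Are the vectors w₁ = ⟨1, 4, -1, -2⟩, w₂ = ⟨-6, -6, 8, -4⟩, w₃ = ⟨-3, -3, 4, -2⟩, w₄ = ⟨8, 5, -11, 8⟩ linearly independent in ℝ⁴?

linearly dependent

Place the vectors as rows of a 4×4 matrix and reduce to echelon form.
The reduction yields 2 nonzero rows, so the rank is 2.
Since rank 2 < 4, the set is linearly dependent.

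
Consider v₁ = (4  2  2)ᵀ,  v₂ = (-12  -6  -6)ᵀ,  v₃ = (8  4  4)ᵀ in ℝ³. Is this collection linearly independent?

Row-reduce the matrix whose columns are v₁, v₂, v₃.
The reduction yields 1 nonzero row, so the rank is 1.
Since rank 1 < 3, the set is linearly dependent.

linearly dependent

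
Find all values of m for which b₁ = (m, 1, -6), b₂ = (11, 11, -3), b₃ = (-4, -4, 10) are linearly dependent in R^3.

m = 1

The set is linearly dependent precisely when det[b₁; b₂; b₃] = 0.
Expanding, det = 98*m - 98.
Setting this to zero gives m = 1.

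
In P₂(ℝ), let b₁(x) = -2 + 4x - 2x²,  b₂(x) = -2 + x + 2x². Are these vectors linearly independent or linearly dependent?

Write each element as a coordinate vector in ℝ³ using {1, x, x²}.
Place the vectors as rows of a 2×3 matrix and reduce to echelon form.
The reduction yields 2 nonzero rows, so the rank is 2.
Since rank = 2 (the number of vectors), the set is linearly independent.

linearly independent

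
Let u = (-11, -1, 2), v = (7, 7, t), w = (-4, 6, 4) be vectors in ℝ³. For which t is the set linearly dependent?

t = 2

Place the vectors as rows of a 3×3 matrix; dependence ⇔ determinant zero.
The determinant works out to 70*t - 140.
This vanishes exactly when t = 2.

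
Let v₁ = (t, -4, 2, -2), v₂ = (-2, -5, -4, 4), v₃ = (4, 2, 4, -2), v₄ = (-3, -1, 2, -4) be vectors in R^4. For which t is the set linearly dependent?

t = -1

Place the vectors as rows of a 4×4 matrix; dependence ⇔ determinant zero.
Cofactor expansion gives det = 52*t + 52.
This vanishes exactly when t = -1.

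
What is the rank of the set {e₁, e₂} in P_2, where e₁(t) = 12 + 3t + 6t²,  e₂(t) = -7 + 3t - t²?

2

Represent each element by its coordinate vector in ℝ³.
Form the matrix with e₁, e₂ as columns and reduce.
Exactly 2 pivots survive; hence the rank is 2.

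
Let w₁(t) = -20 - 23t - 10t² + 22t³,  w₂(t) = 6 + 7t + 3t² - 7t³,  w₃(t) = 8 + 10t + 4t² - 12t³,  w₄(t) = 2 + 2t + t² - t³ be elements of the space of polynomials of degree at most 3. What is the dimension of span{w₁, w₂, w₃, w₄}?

2

Represent each element by its coordinate vector in ℝ⁴.
Row-reduce the 4×4 matrix with these as rows.
The echelon form has 2 nonzero rows, so the rank is 2.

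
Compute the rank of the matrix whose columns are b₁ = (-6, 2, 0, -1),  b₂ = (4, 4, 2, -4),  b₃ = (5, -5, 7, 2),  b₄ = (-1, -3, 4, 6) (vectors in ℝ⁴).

Apply Gaussian elimination to the matrix whose rows are b₁, b₂, b₃, b₄.
Reduction leaves 4 leading entries, giving rank 4.

rank 4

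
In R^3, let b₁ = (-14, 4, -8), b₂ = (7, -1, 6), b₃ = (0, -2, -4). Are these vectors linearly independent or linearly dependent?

linearly dependent

Form the 3×3 matrix with these as columns; its determinant is 0.
A zero determinant means the columns are linearly dependent.
Indeed b₁ + 2b₂ + b₃ = 0.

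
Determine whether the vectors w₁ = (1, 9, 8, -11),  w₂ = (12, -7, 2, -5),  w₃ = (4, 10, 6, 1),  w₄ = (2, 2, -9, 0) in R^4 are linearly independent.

linearly independent

Row-reduce the matrix whose columns are w₁, w₂, w₃, w₄.
The reduction yields 4 nonzero rows, so the rank is 4.
Since rank = 4 (the number of vectors), the set is linearly independent.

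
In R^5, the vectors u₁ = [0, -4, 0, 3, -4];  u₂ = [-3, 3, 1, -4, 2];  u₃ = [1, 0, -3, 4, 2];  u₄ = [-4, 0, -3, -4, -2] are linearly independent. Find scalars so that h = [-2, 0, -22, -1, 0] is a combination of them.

h = -3u₁ - 4u₂ + 2u₃ + 4u₄

Write h = a₁u₁ + … + a₄u₄ and equate components.
Row-reducing the augmented matrix gives the unique coefficients (a₁, …, a₄) = (-3, -4, 2, 4).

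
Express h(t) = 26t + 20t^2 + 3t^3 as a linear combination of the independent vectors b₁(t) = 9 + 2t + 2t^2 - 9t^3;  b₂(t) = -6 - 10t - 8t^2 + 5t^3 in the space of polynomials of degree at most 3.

Take coordinate vectors relative to {1, t, …, t^3}.
Set up the augmented matrix [b₁ | b₂ | h] and row-reduce.
Row-reducing the augmented matrix gives the unique coefficients (α₁, α₂) = (-2, -3).

h = -2b₁ - 3b₂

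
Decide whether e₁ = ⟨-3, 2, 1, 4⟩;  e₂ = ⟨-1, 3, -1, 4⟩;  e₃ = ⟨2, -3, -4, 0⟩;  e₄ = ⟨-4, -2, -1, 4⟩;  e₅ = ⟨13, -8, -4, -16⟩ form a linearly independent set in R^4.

There are 5 vectors in a 4-dimensional space, so they cannot be linearly independent.

linearly dependent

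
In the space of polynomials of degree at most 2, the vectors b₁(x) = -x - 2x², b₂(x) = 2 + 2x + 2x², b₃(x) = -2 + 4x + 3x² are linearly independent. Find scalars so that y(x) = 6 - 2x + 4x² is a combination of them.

y = -4b₁ + b₂ - 2b₃

Take coordinate vectors relative to {1, x, x²}.
Since b₁, b₂, b₃ are independent, the coefficients expressing y are uniquely determined by a linear system.
Back-substitution yields (a₁, a₂, a₃) = (-4, 1, -2).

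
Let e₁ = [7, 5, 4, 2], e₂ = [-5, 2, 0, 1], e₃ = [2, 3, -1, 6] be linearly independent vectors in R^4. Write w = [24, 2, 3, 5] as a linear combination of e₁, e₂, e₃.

Write w = a₁e₁ + … + a₃e₃ and equate components.
Row-reducing the augmented matrix gives the unique coefficients (a₁, a₂, a₃) = (1, -3, 1).

w = e₁ - 3e₂ + e₃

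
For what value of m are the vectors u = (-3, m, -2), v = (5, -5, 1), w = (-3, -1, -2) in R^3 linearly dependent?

The vectors are dependent exactly when the determinant of the matrix with rows u, v, w vanishes.
The determinant works out to 7*m + 7.
Setting this to zero gives m = -1.

m = -1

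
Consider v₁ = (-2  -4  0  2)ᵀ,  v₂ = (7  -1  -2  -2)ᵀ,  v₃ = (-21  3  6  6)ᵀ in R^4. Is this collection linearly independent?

Place the vectors as rows of a 3×4 matrix and reduce to echelon form.
The reduction yields 2 nonzero rows, so the rank is 2.
Since rank 2 < 3, the set is linearly dependent.
Indeed 3v₂ + v₃ = 0.

linearly dependent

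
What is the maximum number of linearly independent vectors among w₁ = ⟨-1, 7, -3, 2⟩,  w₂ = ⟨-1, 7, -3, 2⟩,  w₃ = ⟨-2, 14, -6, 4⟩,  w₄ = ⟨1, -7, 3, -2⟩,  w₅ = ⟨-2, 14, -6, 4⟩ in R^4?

1

Put the 4×5 matrix [w₁|w₂|w₃|w₄|w₅] into echelon form.
Exactly 1 pivot survives; hence the rank is 1.
(With 5 elements in a 4-dimensional space the rank is at most 4.)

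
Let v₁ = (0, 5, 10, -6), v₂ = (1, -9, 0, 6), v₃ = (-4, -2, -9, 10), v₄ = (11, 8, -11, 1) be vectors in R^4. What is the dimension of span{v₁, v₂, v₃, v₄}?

dim = 4

Put the 4×4 matrix [v₁|v₂|v₃|v₄] into echelon form.
There are 4 pivot columns, so rank = 4.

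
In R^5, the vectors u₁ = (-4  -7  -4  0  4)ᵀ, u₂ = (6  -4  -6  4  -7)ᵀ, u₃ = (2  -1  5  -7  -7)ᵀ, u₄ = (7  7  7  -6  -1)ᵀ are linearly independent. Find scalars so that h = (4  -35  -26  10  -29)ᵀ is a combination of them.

Since u₁, u₂, u₃, u₄ are independent, the coefficients expressing h are uniquely determined by a linear system.
Row-reducing the augmented matrix gives the unique coefficients (c₁, …, c₄) = (1, 3, 2, -2).

h = u₁ + 3u₂ + 2u₃ - 2u₄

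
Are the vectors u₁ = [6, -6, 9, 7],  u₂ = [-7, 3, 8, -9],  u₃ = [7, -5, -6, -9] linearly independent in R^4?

linearly independent

Place the vectors as rows of a 3×4 matrix and reduce to echelon form.
The reduction yields 3 nonzero rows, so the rank is 3.
Since rank = 3 (the number of vectors), the set is linearly independent.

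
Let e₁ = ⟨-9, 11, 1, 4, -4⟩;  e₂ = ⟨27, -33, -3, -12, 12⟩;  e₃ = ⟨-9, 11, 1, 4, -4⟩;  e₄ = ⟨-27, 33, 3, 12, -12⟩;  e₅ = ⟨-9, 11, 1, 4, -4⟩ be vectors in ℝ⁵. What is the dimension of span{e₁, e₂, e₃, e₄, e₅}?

1

Apply Gaussian elimination to the matrix whose rows are e₁, e₂, e₃, e₄, e₅.
There is 1 pivot column, so rank = 1.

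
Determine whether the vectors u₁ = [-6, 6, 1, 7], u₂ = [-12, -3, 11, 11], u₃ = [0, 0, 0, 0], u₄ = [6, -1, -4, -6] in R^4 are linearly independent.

linearly dependent

One of the vectors is the zero vector, so the set is linearly dependent.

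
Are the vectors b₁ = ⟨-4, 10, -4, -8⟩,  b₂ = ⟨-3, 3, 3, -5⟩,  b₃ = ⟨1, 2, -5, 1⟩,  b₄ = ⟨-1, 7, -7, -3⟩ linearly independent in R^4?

Row-reduce the matrix whose columns are b₁, b₂, b₃, b₄.
The reduction yields 2 nonzero rows, so the rank is 2.
Since rank 2 < 4, the set is linearly dependent.

linearly dependent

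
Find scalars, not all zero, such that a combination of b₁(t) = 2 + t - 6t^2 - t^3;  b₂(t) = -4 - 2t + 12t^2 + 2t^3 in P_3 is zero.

2b₁ + b₂ = 0

Write each element as a vector in ℝ⁴ using {1, t, …, t^3}.
Solve the homogeneous system with b₁, b₂ as columns by row-reducing the coefficient matrix.
The free variable yields coefficients (2, 1) (any nonzero multiple also works).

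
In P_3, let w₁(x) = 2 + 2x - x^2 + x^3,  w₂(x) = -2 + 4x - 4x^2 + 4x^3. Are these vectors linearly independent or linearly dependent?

Write each element as a coordinate vector in ℝ⁴ using {1, x, …, x^3}.
Place the vectors as rows of a 2×4 matrix and reduce to echelon form.
The reduction yields 2 nonzero rows, so the rank is 2.
Since rank = 2 (the number of vectors), the set is linearly independent.

linearly independent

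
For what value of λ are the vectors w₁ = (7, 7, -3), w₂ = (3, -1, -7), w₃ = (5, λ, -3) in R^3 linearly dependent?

λ = 22/5

The set is linearly dependent precisely when det[w₁; w₂; w₃] = 0.
Expanding, det = 40*λ - 176.
Setting this to zero gives λ = 22/5.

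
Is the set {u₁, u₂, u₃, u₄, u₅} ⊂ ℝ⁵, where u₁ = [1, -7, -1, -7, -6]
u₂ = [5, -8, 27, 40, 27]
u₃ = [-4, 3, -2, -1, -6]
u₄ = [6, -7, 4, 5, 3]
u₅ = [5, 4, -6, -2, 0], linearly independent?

linearly dependent

Row-reduce the matrix whose columns are u₁, u₂, u₃, u₄, u₅.
The reduction yields 4 nonzero rows, so the rank is 4.
Since rank 4 < 5, the set is linearly dependent.
Indeed 3u₁ + u₂ - 3u₄ + 2u₅ = 0.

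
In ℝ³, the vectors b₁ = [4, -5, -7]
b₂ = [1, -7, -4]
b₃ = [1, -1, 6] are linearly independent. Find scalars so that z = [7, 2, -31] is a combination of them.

z = 3b₁ - 2b₂ - 3b₃

Since b₁, b₂, b₃ are independent, the coefficients expressing z are uniquely determined by a linear system.
Row-reducing the augmented matrix gives the unique coefficients (a₁, a₂, a₃) = (3, -2, -3).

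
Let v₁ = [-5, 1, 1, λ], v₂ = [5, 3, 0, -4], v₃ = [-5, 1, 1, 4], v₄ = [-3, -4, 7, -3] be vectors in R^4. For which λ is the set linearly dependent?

λ = 4

Place the vectors as rows of a 4×4 matrix; dependence ⇔ determinant zero.
The determinant works out to 604 - 151*λ.
Solving 604 - 151*λ = 0 yields λ = 4.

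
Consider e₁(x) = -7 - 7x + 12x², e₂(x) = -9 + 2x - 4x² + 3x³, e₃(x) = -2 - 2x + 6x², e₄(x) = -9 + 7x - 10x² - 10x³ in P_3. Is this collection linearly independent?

linearly independent

Write each element as a coordinate vector in ℝ⁴ using {1, x, …, x³}.
The matrix [e₁|e₂|e₃|e₄] has determinant 2844.
A nonzero determinant means the columns are linearly independent.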